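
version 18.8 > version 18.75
False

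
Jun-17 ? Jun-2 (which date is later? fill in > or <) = >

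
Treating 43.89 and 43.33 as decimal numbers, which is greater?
43.89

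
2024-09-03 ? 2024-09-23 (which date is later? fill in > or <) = <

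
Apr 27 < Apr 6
False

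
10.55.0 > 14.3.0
False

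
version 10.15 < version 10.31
True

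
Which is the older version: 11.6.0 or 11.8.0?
11.6.0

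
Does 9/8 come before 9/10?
Yes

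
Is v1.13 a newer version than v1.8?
Yes. Version numbers are compared segment by segment as integers, not as decimals: minor version 13 > 8, so v1.13 > v1.8 (even though the decimal 1.13 < 1.8).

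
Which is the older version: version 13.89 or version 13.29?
version 13.29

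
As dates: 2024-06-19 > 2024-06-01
True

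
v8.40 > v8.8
True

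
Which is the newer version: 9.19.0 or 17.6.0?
17.6.0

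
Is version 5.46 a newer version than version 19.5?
No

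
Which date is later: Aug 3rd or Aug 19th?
Aug 19th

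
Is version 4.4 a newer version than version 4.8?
No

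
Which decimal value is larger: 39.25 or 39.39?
39.39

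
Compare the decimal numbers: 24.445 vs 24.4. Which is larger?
24.445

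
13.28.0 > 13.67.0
False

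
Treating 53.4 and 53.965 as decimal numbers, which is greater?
53.965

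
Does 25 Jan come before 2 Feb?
Yes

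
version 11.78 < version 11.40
False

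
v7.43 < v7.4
False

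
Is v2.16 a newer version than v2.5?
Yes. Version numbers are compared segment by segment as integers, not as decimals: minor version 16 > 5, so v2.16 > v2.5 (even though the decimal 2.16 < 2.5).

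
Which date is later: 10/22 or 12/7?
12/7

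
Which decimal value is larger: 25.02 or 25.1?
25.1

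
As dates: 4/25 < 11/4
True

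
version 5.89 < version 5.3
False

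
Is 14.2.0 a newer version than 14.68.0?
No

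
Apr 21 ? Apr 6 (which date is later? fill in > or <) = >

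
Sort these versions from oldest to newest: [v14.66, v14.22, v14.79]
[v14.22, v14.66, v14.79]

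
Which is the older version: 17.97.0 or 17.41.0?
17.41.0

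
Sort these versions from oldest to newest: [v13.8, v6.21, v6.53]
[v6.21, v6.53, v13.8]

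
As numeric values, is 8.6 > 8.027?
True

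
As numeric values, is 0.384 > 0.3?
True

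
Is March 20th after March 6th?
Yes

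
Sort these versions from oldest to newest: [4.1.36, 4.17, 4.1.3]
[4.1.3, 4.1.36, 4.17]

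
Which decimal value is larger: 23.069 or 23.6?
23.6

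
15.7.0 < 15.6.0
False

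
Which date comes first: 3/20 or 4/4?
3/20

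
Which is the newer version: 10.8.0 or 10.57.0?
10.57.0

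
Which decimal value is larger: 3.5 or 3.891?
3.891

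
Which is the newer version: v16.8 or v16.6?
v16.8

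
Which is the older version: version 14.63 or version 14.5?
version 14.5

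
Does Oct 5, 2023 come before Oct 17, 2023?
Yes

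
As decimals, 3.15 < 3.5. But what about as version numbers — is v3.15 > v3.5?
True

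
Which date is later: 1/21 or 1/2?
1/21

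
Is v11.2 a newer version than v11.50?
No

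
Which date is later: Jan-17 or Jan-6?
Jan-17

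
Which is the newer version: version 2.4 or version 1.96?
version 2.4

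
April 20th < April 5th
False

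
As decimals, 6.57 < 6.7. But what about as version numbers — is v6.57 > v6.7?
True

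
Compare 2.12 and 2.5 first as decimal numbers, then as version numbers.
As decimals: 2.12 < 2.5. As versions: v2.12 > v2.5 (minor version 12 > 5).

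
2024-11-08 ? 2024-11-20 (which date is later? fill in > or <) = <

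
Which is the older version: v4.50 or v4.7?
v4.7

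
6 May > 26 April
True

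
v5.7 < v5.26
True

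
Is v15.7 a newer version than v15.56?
No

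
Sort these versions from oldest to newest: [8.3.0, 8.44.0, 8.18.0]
[8.3.0, 8.18.0, 8.44.0]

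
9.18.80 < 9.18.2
False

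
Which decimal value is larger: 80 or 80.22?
80.22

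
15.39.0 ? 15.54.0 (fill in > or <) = <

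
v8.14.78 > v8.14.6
True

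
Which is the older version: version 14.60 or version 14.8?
version 14.8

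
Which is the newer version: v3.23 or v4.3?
v4.3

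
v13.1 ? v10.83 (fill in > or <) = >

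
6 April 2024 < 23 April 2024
True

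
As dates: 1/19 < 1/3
False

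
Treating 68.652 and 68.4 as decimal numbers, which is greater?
68.652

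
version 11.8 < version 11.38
True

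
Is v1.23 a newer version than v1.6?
Yes. Version numbers are compared segment by segment as integers, not as decimals: minor version 23 > 6, so v1.23 > v1.6 (even though the decimal 1.23 < 1.6).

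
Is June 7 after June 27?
No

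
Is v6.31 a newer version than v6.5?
Yes. Version numbers are compared segment by segment as integers, not as decimals: minor version 31 > 5, so v6.31 > v6.5 (even though the decimal 6.31 < 6.5).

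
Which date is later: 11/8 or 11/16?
11/16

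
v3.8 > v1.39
True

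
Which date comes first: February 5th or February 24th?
February 5th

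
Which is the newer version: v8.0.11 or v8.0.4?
v8.0.11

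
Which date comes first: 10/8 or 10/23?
10/8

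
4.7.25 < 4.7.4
False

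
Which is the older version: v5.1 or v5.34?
v5.1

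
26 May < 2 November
True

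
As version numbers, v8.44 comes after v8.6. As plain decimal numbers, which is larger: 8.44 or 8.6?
8.6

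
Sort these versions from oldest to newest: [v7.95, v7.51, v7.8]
[v7.8, v7.51, v7.95]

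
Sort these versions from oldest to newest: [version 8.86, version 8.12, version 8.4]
[version 8.4, version 8.12, version 8.86]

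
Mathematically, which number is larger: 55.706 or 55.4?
55.706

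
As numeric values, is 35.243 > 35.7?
False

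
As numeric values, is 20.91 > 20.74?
True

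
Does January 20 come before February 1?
Yes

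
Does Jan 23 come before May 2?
Yes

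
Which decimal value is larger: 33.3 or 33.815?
33.815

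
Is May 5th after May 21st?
No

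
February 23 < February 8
False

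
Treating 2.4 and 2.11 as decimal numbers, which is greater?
2.4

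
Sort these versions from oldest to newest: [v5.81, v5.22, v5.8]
[v5.8, v5.22, v5.81]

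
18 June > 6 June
True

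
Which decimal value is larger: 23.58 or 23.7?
23.7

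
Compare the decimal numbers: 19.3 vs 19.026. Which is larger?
19.3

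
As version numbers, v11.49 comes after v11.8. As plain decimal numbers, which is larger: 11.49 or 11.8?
11.8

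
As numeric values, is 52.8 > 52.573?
True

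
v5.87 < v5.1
False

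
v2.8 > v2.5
True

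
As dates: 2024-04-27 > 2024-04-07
True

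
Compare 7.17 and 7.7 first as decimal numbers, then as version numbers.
As decimals: 7.17 < 7.7. As versions: v7.17 > v7.7 (minor version 17 > 7).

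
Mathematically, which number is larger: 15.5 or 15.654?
15.654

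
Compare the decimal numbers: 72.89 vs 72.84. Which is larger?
72.89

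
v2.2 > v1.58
True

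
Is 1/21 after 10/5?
No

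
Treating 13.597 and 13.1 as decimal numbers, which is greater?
13.597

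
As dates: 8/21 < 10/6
True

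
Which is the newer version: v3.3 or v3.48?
v3.48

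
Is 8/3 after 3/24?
Yes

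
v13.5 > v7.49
True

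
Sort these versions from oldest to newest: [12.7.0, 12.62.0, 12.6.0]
[12.6.0, 12.7.0, 12.62.0]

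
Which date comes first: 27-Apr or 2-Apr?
2-Apr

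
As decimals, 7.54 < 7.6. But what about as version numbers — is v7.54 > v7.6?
True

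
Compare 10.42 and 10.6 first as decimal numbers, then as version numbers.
As decimals: 10.42 < 10.6. As versions: v10.42 > v10.6 (minor version 42 > 6).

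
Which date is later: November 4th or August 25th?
November 4th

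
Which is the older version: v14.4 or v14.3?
v14.3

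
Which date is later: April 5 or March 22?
April 5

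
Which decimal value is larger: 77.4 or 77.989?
77.989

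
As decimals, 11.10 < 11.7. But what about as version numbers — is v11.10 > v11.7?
True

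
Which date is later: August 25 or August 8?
August 25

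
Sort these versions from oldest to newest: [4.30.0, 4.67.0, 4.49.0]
[4.30.0, 4.49.0, 4.67.0]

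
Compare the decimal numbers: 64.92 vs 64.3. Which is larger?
64.92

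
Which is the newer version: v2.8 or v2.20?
v2.20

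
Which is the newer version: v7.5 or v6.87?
v7.5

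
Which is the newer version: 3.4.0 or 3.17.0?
3.17.0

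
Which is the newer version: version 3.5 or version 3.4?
version 3.5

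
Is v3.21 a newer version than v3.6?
Yes. Version numbers are compared segment by segment as integers, not as decimals: minor version 21 > 6, so v3.21 > v3.6 (even though the decimal 3.21 < 3.6).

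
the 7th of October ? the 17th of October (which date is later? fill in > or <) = <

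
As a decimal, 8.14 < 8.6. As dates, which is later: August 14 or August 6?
August 14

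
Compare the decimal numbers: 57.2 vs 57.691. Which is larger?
57.691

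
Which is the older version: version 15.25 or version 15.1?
version 15.1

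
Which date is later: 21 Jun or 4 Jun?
21 Jun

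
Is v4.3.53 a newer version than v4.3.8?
Yes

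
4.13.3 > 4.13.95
False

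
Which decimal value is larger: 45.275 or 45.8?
45.8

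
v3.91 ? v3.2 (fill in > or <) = >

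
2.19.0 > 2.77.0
False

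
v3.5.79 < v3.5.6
False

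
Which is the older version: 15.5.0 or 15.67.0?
15.5.0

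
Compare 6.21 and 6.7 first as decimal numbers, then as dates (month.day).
As decimals: 6.21 < 6.7. As dates: 6/21 is later than 6/7 (day 21 > day 7).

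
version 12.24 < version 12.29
True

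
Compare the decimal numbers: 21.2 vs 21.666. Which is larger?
21.666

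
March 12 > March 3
True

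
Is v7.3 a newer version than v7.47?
No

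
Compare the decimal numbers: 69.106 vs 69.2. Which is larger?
69.2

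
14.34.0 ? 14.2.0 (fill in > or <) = >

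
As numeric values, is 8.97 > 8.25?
True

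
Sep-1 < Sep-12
True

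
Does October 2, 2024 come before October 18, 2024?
Yes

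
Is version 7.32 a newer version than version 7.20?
Yes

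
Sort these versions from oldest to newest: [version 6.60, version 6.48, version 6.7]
[version 6.7, version 6.48, version 6.60]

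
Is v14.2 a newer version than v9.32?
Yes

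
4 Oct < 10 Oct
True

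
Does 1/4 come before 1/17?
Yes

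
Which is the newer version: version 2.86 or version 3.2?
version 3.2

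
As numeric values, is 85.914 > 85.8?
True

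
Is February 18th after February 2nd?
Yes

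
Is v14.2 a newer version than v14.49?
No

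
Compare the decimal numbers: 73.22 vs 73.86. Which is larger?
73.86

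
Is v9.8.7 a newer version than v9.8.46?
No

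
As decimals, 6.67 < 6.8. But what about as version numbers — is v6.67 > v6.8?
True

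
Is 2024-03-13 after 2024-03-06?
Yes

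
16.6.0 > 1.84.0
True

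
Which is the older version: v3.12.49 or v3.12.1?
v3.12.1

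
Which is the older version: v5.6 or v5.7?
v5.6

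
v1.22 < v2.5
True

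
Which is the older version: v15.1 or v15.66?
v15.1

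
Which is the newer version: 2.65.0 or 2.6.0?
2.65.0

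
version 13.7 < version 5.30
False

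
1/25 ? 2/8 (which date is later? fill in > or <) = <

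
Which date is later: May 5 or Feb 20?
May 5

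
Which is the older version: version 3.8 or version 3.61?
version 3.8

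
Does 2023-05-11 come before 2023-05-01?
No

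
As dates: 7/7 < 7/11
True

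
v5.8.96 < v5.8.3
False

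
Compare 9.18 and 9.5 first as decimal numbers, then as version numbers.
As decimals: 9.18 < 9.5. As versions: v9.18 > v9.5 (minor version 18 > 5).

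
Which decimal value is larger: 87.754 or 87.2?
87.754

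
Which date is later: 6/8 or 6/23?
6/23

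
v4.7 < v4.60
True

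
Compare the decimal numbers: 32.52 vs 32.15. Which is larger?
32.52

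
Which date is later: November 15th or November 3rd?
November 15th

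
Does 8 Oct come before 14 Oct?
Yes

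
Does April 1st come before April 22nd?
Yes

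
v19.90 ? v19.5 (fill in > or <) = >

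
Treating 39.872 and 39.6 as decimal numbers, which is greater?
39.872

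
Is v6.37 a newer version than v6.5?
Yes. Version numbers are compared segment by segment as integers, not as decimals: minor version 37 > 5, so v6.37 > v6.5 (even though the decimal 6.37 < 6.5).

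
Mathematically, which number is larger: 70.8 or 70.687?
70.8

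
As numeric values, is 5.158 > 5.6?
False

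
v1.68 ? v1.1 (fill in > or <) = >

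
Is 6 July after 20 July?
No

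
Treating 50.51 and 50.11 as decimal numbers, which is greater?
50.51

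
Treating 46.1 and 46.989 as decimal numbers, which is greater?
46.989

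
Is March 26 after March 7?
Yes. Day 26 comes after day 7 in March — this is a date comparison, not a decimal one (the decimal 3.26 would be smaller than 3.7).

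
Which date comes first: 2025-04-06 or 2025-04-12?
2025-04-06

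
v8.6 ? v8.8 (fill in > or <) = <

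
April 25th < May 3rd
True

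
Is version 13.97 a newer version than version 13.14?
Yes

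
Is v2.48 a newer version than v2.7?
Yes. Version numbers are compared segment by segment as integers, not as decimals: minor version 48 > 7, so v2.48 > v2.7 (even though the decimal 2.48 < 2.7).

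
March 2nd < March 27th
True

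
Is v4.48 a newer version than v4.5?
Yes. Version numbers are compared segment by segment as integers, not as decimals: minor version 48 > 5, so v4.48 > v4.5 (even though the decimal 4.48 < 4.5).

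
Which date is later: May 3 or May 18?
May 18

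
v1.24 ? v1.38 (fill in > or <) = <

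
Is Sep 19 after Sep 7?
Yes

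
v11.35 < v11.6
False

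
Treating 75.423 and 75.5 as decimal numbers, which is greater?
75.5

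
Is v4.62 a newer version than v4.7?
Yes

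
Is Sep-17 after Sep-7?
Yes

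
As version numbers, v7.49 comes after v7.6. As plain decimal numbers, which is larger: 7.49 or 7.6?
7.6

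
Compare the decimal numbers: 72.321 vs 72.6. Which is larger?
72.6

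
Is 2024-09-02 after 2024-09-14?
No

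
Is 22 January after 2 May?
No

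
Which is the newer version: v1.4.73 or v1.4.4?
v1.4.73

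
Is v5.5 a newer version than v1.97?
Yes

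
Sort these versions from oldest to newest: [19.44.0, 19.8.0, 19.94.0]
[19.8.0, 19.44.0, 19.94.0]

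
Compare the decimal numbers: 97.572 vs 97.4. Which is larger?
97.572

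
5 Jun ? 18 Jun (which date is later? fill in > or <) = <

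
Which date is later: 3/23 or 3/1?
3/23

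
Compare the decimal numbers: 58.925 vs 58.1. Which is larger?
58.925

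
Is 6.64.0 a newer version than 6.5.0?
Yes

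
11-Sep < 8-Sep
False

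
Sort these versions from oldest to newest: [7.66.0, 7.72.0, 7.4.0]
[7.4.0, 7.66.0, 7.72.0]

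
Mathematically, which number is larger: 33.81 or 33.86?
33.86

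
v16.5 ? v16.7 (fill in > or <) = <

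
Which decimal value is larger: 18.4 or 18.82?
18.82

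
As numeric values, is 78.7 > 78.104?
True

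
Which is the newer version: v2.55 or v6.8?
v6.8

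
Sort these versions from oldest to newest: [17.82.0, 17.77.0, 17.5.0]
[17.5.0, 17.77.0, 17.82.0]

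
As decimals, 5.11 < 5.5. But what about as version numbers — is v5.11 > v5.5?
True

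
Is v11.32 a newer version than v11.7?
Yes. Version numbers are compared segment by segment as integers, not as decimals: minor version 32 > 7, so v11.32 > v11.7 (even though the decimal 11.32 < 11.7).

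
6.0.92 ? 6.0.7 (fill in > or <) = >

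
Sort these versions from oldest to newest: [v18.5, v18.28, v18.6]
[v18.5, v18.6, v18.28]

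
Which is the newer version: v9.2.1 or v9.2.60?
v9.2.60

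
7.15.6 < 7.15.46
True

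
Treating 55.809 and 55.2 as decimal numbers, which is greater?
55.809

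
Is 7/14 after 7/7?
Yes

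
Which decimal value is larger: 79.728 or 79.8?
79.8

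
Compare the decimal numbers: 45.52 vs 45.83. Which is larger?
45.83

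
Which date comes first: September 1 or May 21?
May 21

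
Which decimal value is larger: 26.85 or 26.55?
26.85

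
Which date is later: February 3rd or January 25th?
February 3rd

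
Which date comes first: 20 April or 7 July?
20 April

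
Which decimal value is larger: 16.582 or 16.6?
16.6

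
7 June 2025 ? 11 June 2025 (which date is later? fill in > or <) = <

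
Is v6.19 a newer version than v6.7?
Yes. Version numbers are compared segment by segment as integers, not as decimals: minor version 19 > 7, so v6.19 > v6.7 (even though the decimal 6.19 < 6.7).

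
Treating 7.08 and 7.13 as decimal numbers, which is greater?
7.13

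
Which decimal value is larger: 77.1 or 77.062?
77.1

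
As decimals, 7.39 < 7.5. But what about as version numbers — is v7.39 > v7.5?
True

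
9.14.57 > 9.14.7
True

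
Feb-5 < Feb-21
True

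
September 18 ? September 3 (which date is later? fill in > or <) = >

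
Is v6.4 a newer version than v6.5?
No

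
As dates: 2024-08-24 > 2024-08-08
True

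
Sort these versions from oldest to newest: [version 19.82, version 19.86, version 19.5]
[version 19.5, version 19.82, version 19.86]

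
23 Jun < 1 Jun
False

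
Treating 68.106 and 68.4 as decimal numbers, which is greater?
68.4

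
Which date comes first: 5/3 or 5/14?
5/3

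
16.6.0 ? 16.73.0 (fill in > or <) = <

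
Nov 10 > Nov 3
True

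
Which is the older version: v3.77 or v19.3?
v3.77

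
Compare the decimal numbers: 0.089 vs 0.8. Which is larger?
0.8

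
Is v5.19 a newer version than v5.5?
Yes. Version numbers are compared segment by segment as integers, not as decimals: minor version 19 > 5, so v5.19 > v5.5 (even though the decimal 5.19 < 5.5).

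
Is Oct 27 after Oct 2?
Yes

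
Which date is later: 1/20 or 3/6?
3/6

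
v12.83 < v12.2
False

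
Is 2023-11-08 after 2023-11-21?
No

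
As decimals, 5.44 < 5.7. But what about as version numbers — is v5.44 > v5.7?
True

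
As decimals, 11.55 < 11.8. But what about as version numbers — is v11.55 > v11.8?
True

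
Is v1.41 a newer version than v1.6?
Yes. Version numbers are compared segment by segment as integers, not as decimals: minor version 41 > 6, so v1.41 > v1.6 (even though the decimal 1.41 < 1.6).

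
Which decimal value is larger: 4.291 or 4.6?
4.6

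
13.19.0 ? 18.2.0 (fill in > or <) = <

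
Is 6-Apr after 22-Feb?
Yes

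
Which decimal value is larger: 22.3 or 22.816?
22.816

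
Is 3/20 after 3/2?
Yes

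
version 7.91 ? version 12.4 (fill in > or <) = <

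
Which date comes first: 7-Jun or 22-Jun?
7-Jun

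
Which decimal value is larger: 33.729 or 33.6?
33.729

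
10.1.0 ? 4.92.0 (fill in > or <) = >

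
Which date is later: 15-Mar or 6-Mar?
15-Mar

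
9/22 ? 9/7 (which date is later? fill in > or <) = >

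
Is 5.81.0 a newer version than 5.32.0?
Yes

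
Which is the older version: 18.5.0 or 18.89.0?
18.5.0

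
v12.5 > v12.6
False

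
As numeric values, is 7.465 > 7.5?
False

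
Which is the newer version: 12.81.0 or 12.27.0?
12.81.0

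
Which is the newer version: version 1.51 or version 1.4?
version 1.51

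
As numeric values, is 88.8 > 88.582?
True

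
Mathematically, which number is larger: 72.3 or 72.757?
72.757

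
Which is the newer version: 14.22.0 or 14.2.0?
14.22.0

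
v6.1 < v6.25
True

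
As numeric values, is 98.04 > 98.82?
False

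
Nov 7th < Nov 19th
True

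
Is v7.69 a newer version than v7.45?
Yes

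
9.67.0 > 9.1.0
True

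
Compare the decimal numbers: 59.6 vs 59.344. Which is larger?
59.6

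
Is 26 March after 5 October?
No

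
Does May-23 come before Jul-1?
Yes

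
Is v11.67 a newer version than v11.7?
Yes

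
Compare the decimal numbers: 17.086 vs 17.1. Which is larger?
17.1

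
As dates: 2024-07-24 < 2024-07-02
False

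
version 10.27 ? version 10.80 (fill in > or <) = <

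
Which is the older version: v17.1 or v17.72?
v17.1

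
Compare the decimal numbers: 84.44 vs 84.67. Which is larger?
84.67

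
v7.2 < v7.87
True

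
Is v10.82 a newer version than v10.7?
Yes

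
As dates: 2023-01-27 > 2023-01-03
True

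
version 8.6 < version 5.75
False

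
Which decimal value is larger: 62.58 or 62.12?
62.58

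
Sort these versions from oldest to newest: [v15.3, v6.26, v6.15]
[v6.15, v6.26, v15.3]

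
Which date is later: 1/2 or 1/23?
1/23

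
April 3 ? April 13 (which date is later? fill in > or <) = <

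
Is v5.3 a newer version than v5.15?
No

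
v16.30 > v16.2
True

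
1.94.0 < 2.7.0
True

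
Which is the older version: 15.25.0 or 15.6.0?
15.6.0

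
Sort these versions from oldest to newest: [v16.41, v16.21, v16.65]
[v16.21, v16.41, v16.65]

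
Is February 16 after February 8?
Yes. Day 16 comes after day 8 in February — this is a date comparison, not a decimal one (the decimal 2.16 would be smaller than 2.8).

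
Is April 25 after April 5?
Yes. Day 25 comes after day 5 in April — this is a date comparison, not a decimal one (the decimal 4.25 would be smaller than 4.5).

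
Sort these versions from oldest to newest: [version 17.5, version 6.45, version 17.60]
[version 6.45, version 17.5, version 17.60]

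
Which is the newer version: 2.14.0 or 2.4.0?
2.14.0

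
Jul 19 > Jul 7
True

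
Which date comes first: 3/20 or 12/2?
3/20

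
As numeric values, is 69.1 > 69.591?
False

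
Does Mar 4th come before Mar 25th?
Yes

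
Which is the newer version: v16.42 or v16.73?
v16.73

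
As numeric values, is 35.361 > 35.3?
True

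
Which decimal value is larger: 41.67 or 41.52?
41.67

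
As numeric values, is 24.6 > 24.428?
True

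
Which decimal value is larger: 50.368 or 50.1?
50.368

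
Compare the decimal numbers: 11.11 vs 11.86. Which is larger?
11.86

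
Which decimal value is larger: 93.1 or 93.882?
93.882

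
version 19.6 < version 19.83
True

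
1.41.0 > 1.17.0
True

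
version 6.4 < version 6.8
True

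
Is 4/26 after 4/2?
Yes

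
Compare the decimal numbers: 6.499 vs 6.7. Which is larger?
6.7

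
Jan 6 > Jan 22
False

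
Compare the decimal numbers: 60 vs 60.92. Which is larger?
60.92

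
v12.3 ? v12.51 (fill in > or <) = <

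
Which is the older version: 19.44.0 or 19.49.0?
19.44.0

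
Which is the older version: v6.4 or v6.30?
v6.4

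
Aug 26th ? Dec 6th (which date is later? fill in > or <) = <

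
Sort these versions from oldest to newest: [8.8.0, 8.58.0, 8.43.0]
[8.8.0, 8.43.0, 8.58.0]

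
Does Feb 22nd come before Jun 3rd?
Yes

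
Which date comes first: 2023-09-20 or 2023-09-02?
2023-09-02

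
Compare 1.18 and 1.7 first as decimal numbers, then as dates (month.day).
As decimals: 1.18 < 1.7. As dates: 1/18 is later than 1/7 (day 18 > day 7).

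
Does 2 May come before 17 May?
Yes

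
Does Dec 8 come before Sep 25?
No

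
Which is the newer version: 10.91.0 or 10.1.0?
10.91.0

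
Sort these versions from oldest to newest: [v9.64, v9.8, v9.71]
[v9.8, v9.64, v9.71]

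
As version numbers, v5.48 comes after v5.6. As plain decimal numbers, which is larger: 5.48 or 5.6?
5.6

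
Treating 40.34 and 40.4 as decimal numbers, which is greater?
40.4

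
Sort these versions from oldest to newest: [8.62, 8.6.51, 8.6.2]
[8.6.2, 8.6.51, 8.62]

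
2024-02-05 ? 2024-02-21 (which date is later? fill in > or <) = <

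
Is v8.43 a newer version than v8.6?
Yes. Version numbers are compared segment by segment as integers, not as decimals: minor version 43 > 6, so v8.43 > v8.6 (even though the decimal 8.43 < 8.6).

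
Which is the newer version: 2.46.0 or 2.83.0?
2.83.0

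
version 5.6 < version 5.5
False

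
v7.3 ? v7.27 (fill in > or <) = <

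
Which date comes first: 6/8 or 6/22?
6/8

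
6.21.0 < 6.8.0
False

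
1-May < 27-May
True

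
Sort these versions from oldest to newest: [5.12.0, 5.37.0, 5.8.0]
[5.8.0, 5.12.0, 5.37.0]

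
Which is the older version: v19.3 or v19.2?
v19.2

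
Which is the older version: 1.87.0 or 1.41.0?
1.41.0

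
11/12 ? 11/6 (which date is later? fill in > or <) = >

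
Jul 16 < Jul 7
False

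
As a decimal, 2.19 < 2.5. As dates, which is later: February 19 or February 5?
February 19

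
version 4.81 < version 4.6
False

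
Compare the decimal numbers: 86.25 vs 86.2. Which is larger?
86.25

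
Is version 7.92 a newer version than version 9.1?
No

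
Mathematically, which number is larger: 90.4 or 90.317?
90.4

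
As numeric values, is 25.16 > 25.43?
False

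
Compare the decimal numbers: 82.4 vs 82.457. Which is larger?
82.457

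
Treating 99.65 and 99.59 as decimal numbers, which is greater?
99.65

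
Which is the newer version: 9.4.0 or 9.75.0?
9.75.0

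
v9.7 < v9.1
False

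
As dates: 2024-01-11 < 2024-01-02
False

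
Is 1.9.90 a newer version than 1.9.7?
Yes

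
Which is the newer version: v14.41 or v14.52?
v14.52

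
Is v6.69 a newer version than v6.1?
Yes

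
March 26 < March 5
False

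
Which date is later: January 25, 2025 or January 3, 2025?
January 25, 2025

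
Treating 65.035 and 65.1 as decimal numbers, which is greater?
65.1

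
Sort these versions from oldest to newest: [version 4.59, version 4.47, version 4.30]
[version 4.30, version 4.47, version 4.59]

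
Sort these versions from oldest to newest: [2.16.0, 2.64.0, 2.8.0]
[2.8.0, 2.16.0, 2.64.0]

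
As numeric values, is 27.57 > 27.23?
True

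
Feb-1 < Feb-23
True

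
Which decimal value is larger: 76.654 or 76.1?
76.654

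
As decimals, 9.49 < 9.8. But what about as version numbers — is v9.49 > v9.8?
True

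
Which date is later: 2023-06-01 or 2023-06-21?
2023-06-21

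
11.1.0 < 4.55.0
False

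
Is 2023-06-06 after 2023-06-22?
No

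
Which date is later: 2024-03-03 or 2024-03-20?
2024-03-20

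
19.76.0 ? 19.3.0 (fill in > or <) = >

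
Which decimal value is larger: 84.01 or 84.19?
84.19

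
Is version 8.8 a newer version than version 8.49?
No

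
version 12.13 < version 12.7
False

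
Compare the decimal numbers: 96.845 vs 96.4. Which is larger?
96.845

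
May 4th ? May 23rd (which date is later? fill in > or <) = <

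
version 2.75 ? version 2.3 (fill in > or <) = >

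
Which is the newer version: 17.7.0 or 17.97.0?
17.97.0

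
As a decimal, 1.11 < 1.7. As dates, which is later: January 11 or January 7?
January 11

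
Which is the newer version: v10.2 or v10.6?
v10.6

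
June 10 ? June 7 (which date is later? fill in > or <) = >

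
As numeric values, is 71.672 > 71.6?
True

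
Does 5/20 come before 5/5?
No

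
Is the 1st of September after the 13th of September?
No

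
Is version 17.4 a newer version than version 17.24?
No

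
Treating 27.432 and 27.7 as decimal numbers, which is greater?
27.7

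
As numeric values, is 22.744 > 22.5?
True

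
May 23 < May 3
False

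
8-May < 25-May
True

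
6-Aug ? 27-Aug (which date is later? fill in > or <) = <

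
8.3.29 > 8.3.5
True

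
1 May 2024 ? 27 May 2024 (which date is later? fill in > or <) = <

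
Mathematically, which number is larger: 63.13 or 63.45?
63.45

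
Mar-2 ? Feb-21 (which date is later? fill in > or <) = >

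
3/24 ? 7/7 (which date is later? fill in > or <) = <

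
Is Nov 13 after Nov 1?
Yes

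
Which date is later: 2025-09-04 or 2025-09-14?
2025-09-14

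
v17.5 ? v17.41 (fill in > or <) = <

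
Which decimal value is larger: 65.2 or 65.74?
65.74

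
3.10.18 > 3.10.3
True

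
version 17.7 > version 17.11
False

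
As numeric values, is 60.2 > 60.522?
False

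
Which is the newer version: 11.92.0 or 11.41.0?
11.92.0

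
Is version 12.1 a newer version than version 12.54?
No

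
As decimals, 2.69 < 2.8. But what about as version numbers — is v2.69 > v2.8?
True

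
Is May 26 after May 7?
Yes. Day 26 comes after day 7 in May — this is a date comparison, not a decimal one (the decimal 5.26 would be smaller than 5.7).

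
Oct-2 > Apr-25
True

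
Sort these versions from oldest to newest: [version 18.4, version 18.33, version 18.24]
[version 18.4, version 18.24, version 18.33]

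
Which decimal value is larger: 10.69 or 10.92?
10.92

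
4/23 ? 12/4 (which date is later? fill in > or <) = <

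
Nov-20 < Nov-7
False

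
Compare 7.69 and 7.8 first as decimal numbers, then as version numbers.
As decimals: 7.69 < 7.8. As versions: v7.69 > v7.8 (minor version 69 > 8).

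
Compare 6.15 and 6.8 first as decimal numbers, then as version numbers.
As decimals: 6.15 < 6.8. As versions: v6.15 > v6.8 (minor version 15 > 8).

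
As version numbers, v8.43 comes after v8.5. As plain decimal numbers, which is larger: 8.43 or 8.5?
8.5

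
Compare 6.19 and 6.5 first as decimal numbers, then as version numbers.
As decimals: 6.19 < 6.5. As versions: v6.19 > v6.5 (minor version 19 > 5).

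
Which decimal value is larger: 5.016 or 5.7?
5.7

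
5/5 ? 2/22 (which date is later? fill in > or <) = >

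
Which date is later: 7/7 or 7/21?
7/21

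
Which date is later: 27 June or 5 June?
27 June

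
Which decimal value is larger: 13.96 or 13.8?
13.96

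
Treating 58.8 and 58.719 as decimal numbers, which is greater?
58.8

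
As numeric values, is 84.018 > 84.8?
False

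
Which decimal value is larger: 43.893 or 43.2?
43.893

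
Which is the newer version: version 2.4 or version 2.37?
version 2.37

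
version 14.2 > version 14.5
False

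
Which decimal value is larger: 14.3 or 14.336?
14.336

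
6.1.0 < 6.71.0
True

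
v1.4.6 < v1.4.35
True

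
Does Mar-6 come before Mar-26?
Yes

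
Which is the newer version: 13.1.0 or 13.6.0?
13.6.0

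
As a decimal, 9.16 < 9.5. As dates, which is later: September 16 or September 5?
September 16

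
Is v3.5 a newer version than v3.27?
No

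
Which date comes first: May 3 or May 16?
May 3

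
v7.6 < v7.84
True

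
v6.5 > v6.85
False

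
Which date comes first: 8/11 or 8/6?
8/6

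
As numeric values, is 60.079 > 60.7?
False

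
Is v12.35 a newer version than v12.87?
No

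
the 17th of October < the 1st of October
False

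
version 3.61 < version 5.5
True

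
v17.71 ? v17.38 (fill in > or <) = >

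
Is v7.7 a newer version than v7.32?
No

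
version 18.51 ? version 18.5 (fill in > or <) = >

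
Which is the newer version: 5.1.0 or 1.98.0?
5.1.0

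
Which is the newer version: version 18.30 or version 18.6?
version 18.30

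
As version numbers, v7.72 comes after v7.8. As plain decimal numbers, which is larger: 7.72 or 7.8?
7.8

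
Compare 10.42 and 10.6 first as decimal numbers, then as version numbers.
As decimals: 10.42 < 10.6. As versions: v10.42 > v10.6 (minor version 42 > 6).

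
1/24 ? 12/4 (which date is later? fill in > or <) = <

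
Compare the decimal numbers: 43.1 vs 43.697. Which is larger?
43.697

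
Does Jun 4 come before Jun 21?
Yes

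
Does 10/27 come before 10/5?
No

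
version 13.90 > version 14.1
False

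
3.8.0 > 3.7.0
True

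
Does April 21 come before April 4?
No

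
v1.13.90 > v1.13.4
True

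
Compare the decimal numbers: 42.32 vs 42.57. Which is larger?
42.57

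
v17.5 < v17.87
True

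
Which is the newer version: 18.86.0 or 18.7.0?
18.86.0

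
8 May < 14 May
True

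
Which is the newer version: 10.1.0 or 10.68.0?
10.68.0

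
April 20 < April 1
False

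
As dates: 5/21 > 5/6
True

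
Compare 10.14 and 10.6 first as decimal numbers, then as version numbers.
As decimals: 10.14 < 10.6. As versions: v10.14 > v10.6 (minor version 14 > 6).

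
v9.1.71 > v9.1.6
True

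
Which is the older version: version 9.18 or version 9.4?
version 9.4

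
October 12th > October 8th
True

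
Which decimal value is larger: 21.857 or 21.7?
21.857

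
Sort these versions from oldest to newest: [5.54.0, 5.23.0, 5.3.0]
[5.3.0, 5.23.0, 5.54.0]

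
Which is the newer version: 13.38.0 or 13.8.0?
13.38.0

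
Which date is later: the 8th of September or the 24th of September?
the 24th of September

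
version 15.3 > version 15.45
False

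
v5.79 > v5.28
True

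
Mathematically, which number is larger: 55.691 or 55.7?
55.7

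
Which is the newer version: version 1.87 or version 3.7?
version 3.7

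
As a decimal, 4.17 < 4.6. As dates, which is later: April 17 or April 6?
April 17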